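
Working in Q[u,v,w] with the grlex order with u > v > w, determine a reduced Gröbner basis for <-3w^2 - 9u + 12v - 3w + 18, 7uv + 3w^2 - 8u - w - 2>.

This is the nonlinear analogue of row-reducing a linear system.

f_1 = -3w^2 - 9u + 12v - 3w + 18, LT = w^2.
f_2 = 7uv + 3w^2 - 8u - w - 2, LT = uv.

S(f_1,f_2): leading monomials are coprime, so the S-polynomial reduces to 0 (Buchberger's first criterion).
Every S-polynomial of the final basis reduces to 0, so we have a Gröbner basis.

G = {uv - 17/7u + 12/7v - 4/7w + 16/7, w^2 + 3u - 4v + w - 6}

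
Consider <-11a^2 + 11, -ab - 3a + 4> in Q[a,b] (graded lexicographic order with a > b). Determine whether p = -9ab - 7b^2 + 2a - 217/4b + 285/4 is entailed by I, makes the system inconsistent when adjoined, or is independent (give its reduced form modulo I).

Adjoining -9ab - 7b^2 + 2a - 217/4b + 285/4 makes the ideal the whole ring: the system is inconsistent.

First compute the reduced Gröbner basis of I by Buchberger's algorithm.
f_1 = -11a^2 + 11, LT = a^2.
f_2 = -ab - 3a + 4, LT = ab.

S(f_1,f_2): lcm = a^2b. S = -3a^2 + 4a - b.
  leading term a^2: subtract (3/11)·f_1 from -3a^2 + 4a - b → 4a - b - 3
  leading term a: no divisor's leading term divides it; move 4a to the remainder.
  leading term b: no divisor's leading term divides it; move -b to the remainder.
  leading term 1: no divisor's leading term divides it; move -3 to the remainder.
  remainder 4a - b - 3 ≠ 0; add h_3 = 4a - b - 3 to the basis.

S(f_2,h_3): lcm = ab. S = 1/4b^2 + 3a + 3/4b - 4.
  leading term b^2: no divisor's leading term divides it; move 1/4b^2 to the remainder.
  leading term a: subtract (3/4)·h_3 from 3a + 3/4b - 4 → 3/2b - 7/4
  leading term b: no divisor's leading term divides it; move 3/2b to the remainder.
  leading term 1: no divisor's leading term divides it; move -7/4 to the remainder.
  remainder 1/4b^2 + 3/2b - 7/4 ≠ 0; add h_4 = 1/4b^2 + 3/2b - 7/4 to the basis.

The other S-polynomials (S(f_1,h_3), S(f_1,h_4), S(f_2,h_4), S(h_3,h_4)) all reduce to 0 modulo the current basis, so we have a Gröbner basis.
Inter-reduce: drop elements whose leading term is divisible by another's, tail-reduce, and make monic.
Reduced Gröbner basis: {b^2 + 6b - 7, a - 1/4b - 3/4}.
Label its elements g_1 = b^2 + 6b - 7, g_2 = a - 1/4b - 3/4.

Reduce p = -9ab - 7b^2 + 2a - 217/4b + 285/4 modulo G:
  leading term ab: subtract (-9b)·g_2 from -9ab - 7b^2 + 2a - 217/4b + 285/4 → -37/4b^2 + 2a - 61b + 285/4
  leading term b^2: subtract (-37/4)·g_1 from -37/4b^2 + 2a - 61b + 285/4 → 2a - 11/2b + 13/2
  leading term a: subtract (2)·g_2 from 2a - 11/2b + 13/2 → -5b + 8
  leading term b: no divisor's leading term divides it; move -5b to the remainder.
  leading term 1: no divisor's leading term divides it; move 8 to the remainder.
  normal form = -5b + 8.
The normal form is nonzero, so p ∉ I. Since p minus its normal form lies in I, I + (p) = I + (r) where r = -5b + 8; decide whether this ideal is the whole ring.
Run Buchberger on G together with r (pairs among the g_i already reduce to 0 since G is a Gröbner basis):
g_1 = b^2 + 6b - 7, LT = b^2.
g_2 = a - 1/4b - 3/4, LT = a.
r = -5b + 8, LT = b.

S(g_1,r): lcm = b^2. S = 38/5b - 7.
  leading term b: subtract (-38/25)·r from 38/5b - 7 → 129/25
  leading term 1: no divisor's leading term divides it; move 129/25 to the remainder.
  remainder 129/25 ≠ 0; add m_4 = 129/25 to the basis.

The other S-polynomials (S(g_1,g_2), S(g_2,r), S(g_1,m_4), S(g_2,m_4), S(r,m_4)) all reduce to 0 modulo the current basis, so we have a Gröbner basis.
Inter-reduce: drop elements whose leading term is divisible by another's, tail-reduce, and make monic.
Reduced Gröbner basis: {1}.
The reduced Gröbner basis of I + (p) is {1}: the ideal is the whole ring, so the enlarged system has no common solution — adjoining p is inconsistent.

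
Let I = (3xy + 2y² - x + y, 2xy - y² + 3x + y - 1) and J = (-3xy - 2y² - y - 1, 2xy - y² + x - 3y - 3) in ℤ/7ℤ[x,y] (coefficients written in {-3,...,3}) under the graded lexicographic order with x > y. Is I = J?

For a fixed monomial order, each ideal has a unique reduced Gröbner basis; comparing bases decides equality.
Buchberger on the first generating set:
f_1 = 3xy + 2y² - x + y, LT = xy.
f_2 = 2xy - y² + 3x + y - 1, LT = xy.

S(f_1,f_2): lcm = xy. S = -3x + y - 3.
  leading term x: no divisor's leading term divides it; move -3x to the remainder.
  leading term y: no divisor's leading term divides it; move y to the remainder.
  leading term 1: no divisor's leading term divides it; move -3 to the remainder.
  remainder -3x + y - 3 ≠ 0; add g_3 = -3x + y - 3 to the basis.

S(f_1,g_3): lcm = xy. S = y² + 2x - 3y.
  leading term y²: no divisor's leading term divides it; move y² to the remainder.
  leading term x: subtract (-3)·g_3 from 2x - 3y → -2
  leading term 1: no divisor's leading term divides it; move -2 to the remainder.
  remainder y² - 2 ≠ 0; add g_4 = y² - 2 to the basis.

The other S-polynomials (S(f_2,g_3), S(f_1,g_4), S(f_2,g_4), S(g_3,g_4)) all reduce to 0 modulo the current basis, so we have a Gröbner basis.
Inter-reduce: drop elements whose leading term is divisible by another's, tail-reduce, and make monic.
Reduced Gröbner basis: {y² - 2, x + 2y + 1}.

Buchberger on the second generating set:
h_1 = -3xy - 2y² - y - 1, LT = xy.
h_2 = 2xy - y² + x - 3y - 3, LT = xy.

S(h_1,h_2): lcm = xy. S = 3x + 3y + 3.
  leading term x: no divisor's leading term divides it; move 3x to the remainder.
  leading term y: no divisor's leading term divides it; move 3y to the remainder.
  leading term 1: no divisor's leading term divides it; move 3 to the remainder.
  remainder 3x + 3y + 3 ≠ 0; add k_3 = 3x + 3y + 3 to the basis.

S(h_1,k_3): lcm = xy. S = 2y² - 3y - 2.
  leading term y²: no divisor's leading term divides it; move 2y² to the remainder.
  leading term y: no divisor's leading term divides it; move -3y to the remainder.
  leading term 1: no divisor's leading term divides it; move -2 to the remainder.
  remainder 2y² - 3y - 2 ≠ 0; add k_4 = 2y² - 3y - 2 to the basis.

The other S-polynomials (S(h_2,k_3), S(h_1,k_4), S(h_2,k_4), S(k_3,k_4)) all reduce to 0 modulo the current basis, so we have a Gröbner basis.
Inter-reduce: drop elements whose leading term is divisible by another's, tail-reduce, and make monic.
Reduced Gröbner basis: {y² + 2y - 1, x + y + 1}.

Since the reduced bases disagree, the two ideals are not the same.

No, the ideals differ.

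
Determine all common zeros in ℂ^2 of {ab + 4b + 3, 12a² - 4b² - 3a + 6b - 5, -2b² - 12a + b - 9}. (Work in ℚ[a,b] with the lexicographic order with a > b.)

Compute a lex Gröbner basis by Buchberger's algorithm.
f_1 = ab + 4b + 3, LT = ab.
f_2 = 12a² - 3a - 4b² + 6b - 5, LT = a².
f_3 = -12a - 2b² + b - 9, LT = a.

S(f_1,f_2): lcm = a²b. S = 17/4ab + 3a + ⅓b³ - ½b² + 5/12b.
  reduce S modulo (f_1, f_2, f_3):
  remainder ⅓b³ - b² - 49/3b - 15 ≠ 0; add h_4 = ⅓b³ - b² - 49/3b - 15 to the basis.

S(f_1,f_3): lcm = ab. S = -⅙b³ + 1/12b² + 13/4b + 3.
  reduce S modulo (f_1, f_2, f_3, h_4):
  remainder -5/12b² - 59/12b - 9/2 ≠ 0; add h_5 = -5/12b² - 59/12b - 9/2 to the basis.

S(f_2,f_3): lcm = a². S = -⅙ab² + 1/12ab - a - ⅓b² + ½b - 5/12.
  reduce S modulo (f_1, f_2, f_3, h_4, h_5):
  remainder -319/60b - 319/60 ≠ 0; add h_6 = -319/60b - 319/60 to the basis.

The other S-polynomials (S(f_1,h_4), S(f_2,h_4), S(f_3,h_4), S(f_1,h_5), S(f_2,h_5), S(f_3,h_5), S(h_4,h_5), S(f_1,h_6), S(f_2,h_6), S(f_3,h_6), S(h_4,h_6), S(h_5,h_6)) all reduce to 0 modulo the current basis, so we have a Gröbner basis.
Inter-reduce: drop elements whose leading term is divisible by another's, tail-reduce, and make monic.
Reduced Gröbner basis: {a + 1, b + 1}.

From the last basis element, b + 1 = 0, so b takes values in {-1}. Each choice, substituted upward through the basis, yields the corresponding point(s) of the solution set.
  b = -1: the earlier basis element becomes a + 1 = 0, giving a = -1 — point (-1, -1).

{(-1, -1)}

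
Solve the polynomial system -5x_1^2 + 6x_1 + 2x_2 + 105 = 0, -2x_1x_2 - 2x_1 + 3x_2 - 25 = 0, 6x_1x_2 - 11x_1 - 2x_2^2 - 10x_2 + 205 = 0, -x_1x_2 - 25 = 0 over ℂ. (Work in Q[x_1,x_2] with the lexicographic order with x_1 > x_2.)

Compute a lex Gröbner basis by Buchberger's algorithm.
f_1 = -5x_1^2 + 6x_1 + 2x_2 + 105, LT = x_1^2.
f_2 = -2x_1x_2 - 2x_1 + 3x_2 - 25, LT = x_1x_2.
f_3 = 6x_1x_2 - 11x_1 - 2x_2^2 - 10x_2 + 205, LT = x_1x_2.
f_4 = -x_1x_2 - 25, LT = x_1x_2.

S(f_1,f_2): lcm = x_1^2x_2. S = -x_1^2 + 3/10x_1x_2 - 25/2x_1 - 2/5x_2^2 - 21x_2.
  reduce S modulo (f_1, f_2, f_3, f_4):
  remainder -14x_1 - 2/5x_2^2 - 419/20x_2 - 99/4 ≠ 0; add h_5 = -14x_1 - 2/5x_2^2 - 419/20x_2 - 99/4 to the basis.

S(f_1,f_3): lcm = x_1^2x_2. S = 11/6x_1^2 + 1/3x_1x_2^2 + 7/15x_1x_2 - 205/6x_1 - 2/5x_2^2 - 21x_2.
  reduce S modulo (f_1, f_2, f_3, f_4, h_5):
  remainder 178/175x_2^2 + 199937/8400x_2 + 157217/1680 ≠ 0; add h_6 = 178/175x_2^2 + 199937/8400x_2 + 157217/1680 to the basis.

S(f_1,f_4): lcm = x_1^2x_2. S = -6/5x_1x_2 - 25x_1 - 2/5x_2^2 - 21x_2.
  reduce S modulo (f_1, f_2, f_3, f_4, h_5, h_6):
  remainder 53509/8544x_2 + 267545/8544 ≠ 0; add h_7 = 53509/8544x_2 + 267545/8544 to the basis.

The other S-polynomials (S(f_2,f_3), S(f_2,f_4), S(f_3,f_4), S(f_1,h_5), S(f_2,h_5), S(f_3,h_5), S(f_4,h_5), S(f_1,h_6), S(f_2,h_6), S(f_3,h_6), S(f_4,h_6), S(h_5,h_6), S(f_1,h_7), S(f_2,h_7), S(f_3,h_7), S(f_4,h_7), S(h_5,h_7), S(h_6,h_7)) all reduce to 0 modulo the current basis, so we have a Gröbner basis.
Inter-reduce: drop elements whose leading term is divisible by another's, tail-reduce, and make monic.
Reduced Gröbner basis: {x_1 - 5, x_2 + 5}.

Since the basis is lex-ordered, x_2 + 5 is univariate in x_2. Its roots are {-5}. Back-substituting each root into the other basis elements fixes the other coordinates.
  x_2 = -5: the earlier basis element becomes x_1 - 5 = 0, giving x_1 = 5 — point (5, -5).

{(5, -5)}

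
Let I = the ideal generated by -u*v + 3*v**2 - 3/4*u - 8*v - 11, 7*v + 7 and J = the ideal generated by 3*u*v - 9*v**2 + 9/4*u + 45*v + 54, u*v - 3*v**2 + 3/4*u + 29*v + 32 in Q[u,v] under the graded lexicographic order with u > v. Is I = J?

Yes, the ideals are equal.

Equality of ideals is decidable: compute both reduced Gröbner bases (unique for the ordering) and check whether they agree.
Buchberger on the first generating set:
f_1 = -u*v + 3*v**2 - 3/4*u - 8*v - 11, LT = u*v.
f_2 = 7*v + 7, LT = v.

S(f_1,f_2): lcm = u*v. S = -3*v**2 - 1/4*u + 8*v + 11.
  reduce S modulo (f_1, f_2):
  remainder -1/4*u ≠ 0; add g_3 = -1/4*u to the basis.

The other S-polynomials (S(f_1,g_3), S(f_2,g_3)) all reduce to 0 modulo the current basis, so we have a Gröbner basis.
Inter-reduce: drop elements whose leading term is divisible by another's, tail-reduce, and make monic.
Reduced Gröbner basis: {u, v + 1}.

Buchberger on the second generating set:
h_1 = 3*u*v - 9*v**2 + 9/4*u + 45*v + 54, LT = u*v.
h_2 = u*v - 3*v**2 + 3/4*u + 29*v + 32, LT = u*v.

S(h_1,h_2): lcm = u*v. S = -14*v - 14.
  reduce S modulo (h_1, h_2):
  remainder -14*v - 14 ≠ 0; add k_3 = -14*v - 14 to the basis.

S(h_1,k_3): lcm = u*v. S = -3*v**2 - 1/4*u + 15*v + 18.
  reduce S modulo (h_1, h_2, k_3):
  remainder -1/4*u ≠ 0; add k_4 = -1/4*u to the basis.

The other S-polynomials (S(h_2,k_3), S(h_1,k_4), S(h_2,k_4), S(k_3,k_4)) all reduce to 0 modulo the current basis, so we have a Gröbner basis.
Inter-reduce: drop elements whose leading term is divisible by another's, tail-reduce, and make monic.
Reduced Gröbner basis: {u, v + 1}.

These coincide, so the ideals are equal.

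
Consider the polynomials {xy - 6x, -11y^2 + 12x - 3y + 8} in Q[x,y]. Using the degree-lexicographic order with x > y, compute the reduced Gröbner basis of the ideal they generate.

G = {x^2 - 203/6x, xy - 6x, y^2 - 12/11x + 3/11y - 8/11}

This is the nonlinear analogue of row-reducing a linear system.

f_1 = xy - 6x, LT = xy.
f_2 = -11y^2 + 12x - 3y + 8, LT = y^2.

S(f_1,f_2): lcm = xy^2. S = 12/11x^2 - 69/11xy + 8/11x.
  leading term x^2: no divisor's leading term divides it; move 12/11x^2 to the remainder.
  leading term xy: subtract (-69/11)·f_1 from -69/11xy + 8/11x → -406/11x
  leading term x: no divisor's leading term divides it; move -406/11x to the remainder.
  remainder 12/11x^2 - 406/11x ≠ 0; add g_3 = 12/11x^2 - 406/11x to the basis.

The other S-polynomials (S(f_1,g_3), S(f_2,g_3)) all reduce to 0 modulo the current basis, so we have a Gröbner basis.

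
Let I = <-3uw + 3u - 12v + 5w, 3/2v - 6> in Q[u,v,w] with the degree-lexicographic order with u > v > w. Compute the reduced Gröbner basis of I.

G = {uw - u - 5/3w + 16, v - 4}

f_1 = -3uw + 3u - 12v + 5w, LT = uw.
f_2 = 3/2v - 6, LT = v.

The S-polynomials (S(f_1,f_2)) all reduce to 0 modulo the current basis, so we have a Gröbner basis.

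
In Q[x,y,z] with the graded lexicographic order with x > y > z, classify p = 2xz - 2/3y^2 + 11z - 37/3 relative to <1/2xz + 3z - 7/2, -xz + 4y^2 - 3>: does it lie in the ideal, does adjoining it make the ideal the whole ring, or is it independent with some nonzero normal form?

First compute the reduced Gröbner basis of I by Buchberger's algorithm.
f_1 = 1/2xz + 3z - 7/2, LT = xz.
f_2 = -xz + 4y^2 - 3, LT = xz.

S(f_1,f_2): lcm = xz. S = 4y^2 + 6z - 10.
  leading term y^2: no divisor's leading term divides it; move 4y^2 to the remainder.
  leading term z: no divisor's leading term divides it; move 6z to the remainder.
  leading term 1: no divisor's leading term divides it; move -10 to the remainder.
  remainder 4y^2 + 6z - 10 ≠ 0; add h_3 = 4y^2 + 6z - 10 to the basis.

The other S-polynomials (S(f_1,h_3), S(f_2,h_3)) all reduce to 0 modulo the current basis, so we have a Gröbner basis.
Inter-reduce: drop elements whose leading term is divisible by another's, tail-reduce, and make monic.
Reduced Gröbner basis: {xz + 6z - 7, y^2 + 3/2z - 5/2}.
Label its elements g_1 = xz + 6z - 7, g_2 = y^2 + 3/2z - 5/2.

Reduce p = 2xz - 2/3y^2 + 11z - 37/3 modulo G:
  leading term xz: subtract (2)·g_1 from 2xz - 2/3y^2 + 11z - 37/3 → -2/3y^2 - z + 5/3
  leading term y^2: subtract (-2/3)·g_2 from -2/3y^2 - z + 5/3 → 0
  normal form = 0.
Since the normal form is 0, p ∈ I.

Ideal membership is decidable via reduction modulo a Gröbner basis.

2xz - 2/3y^2 + 11z - 37/3 lies in I (it reduces to 0).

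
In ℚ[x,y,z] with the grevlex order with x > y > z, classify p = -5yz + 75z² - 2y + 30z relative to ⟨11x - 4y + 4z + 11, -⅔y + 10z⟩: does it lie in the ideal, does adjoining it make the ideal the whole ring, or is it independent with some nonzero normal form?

-5yz + 75z² - 2y + 30z lies in I (it reduces to 0).

First compute the reduced Gröbner basis of I by Buchberger's algorithm.
f_1 = 11x - 4y + 4z + 11, LT = x.
f_2 = -⅔y + 10z, LT = y.

The S-polynomials (S(f_1,f_2)) all reduce to 0 modulo the current basis, so we have a Gröbner basis.
Inter-reduce: drop elements whose leading term is divisible by another's, tail-reduce, and make monic.
Reduced Gröbner basis: {x - 56/11z + 1, y - 15z}.
Label its elements g_1 = x - 56/11z + 1, g_2 = y - 15z.

Reduce p = -5yz + 75z² - 2y + 30z modulo G:
  leading term yz: subtract (-5z)·g_2 from -5yz + 75z² - 2y + 30z → -2y + 30z
  leading term y: subtract (-2)·g_2 from -2y + 30z → 0
  normal form = 0.
Since the normal form is 0, p ∈ I.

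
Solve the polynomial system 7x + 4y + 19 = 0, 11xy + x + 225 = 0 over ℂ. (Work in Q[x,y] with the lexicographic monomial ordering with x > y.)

Compute a lex Gröbner basis by Buchberger's algorithm.
f_1 = 7x + 4y + 19, LT = x.
f_2 = 11xy + x + 225, LT = xy.

S(f_1,f_2): lcm = xy. S = -\tfrac{1}{11}x + \tfrac{4}{7}y^{2} + \tfrac{19}{7}y - \tfrac{225}{11}.
  leading term x: subtract (-\tfrac{1}{77})·f_1 from -\tfrac{1}{11}x + \tfrac{4}{7}y^{2} + \tfrac{19}{7}y - \tfrac{225}{11} → \tfrac{4}{7}y^{2} + \tfrac{213}{77}y - \tfrac{1556}{77}
  leading term y^{2}: no divisor's leading term divides it; move \tfrac{4}{7}y^{2} to the remainder.
  leading term y: no divisor's leading term divides it; move \tfrac{213}{77}y to the remainder.
  leading term 1: no divisor's leading term divides it; move -\tfrac{1556}{77} to the remainder.
  remainder \tfrac{4}{7}y^{2} + \tfrac{213}{77}y - \tfrac{1556}{77} ≠ 0; add h_3 = \tfrac{4}{7}y^{2} + \tfrac{213}{77}y - \tfrac{1556}{77} to the basis.

The other S-polynomials (S(f_1,h_3), S(f_2,h_3)) all reduce to 0 modulo the current basis, so we have a Gröbner basis.
Inter-reduce: drop elements whose leading term is divisible by another's, tail-reduce, and make monic.
Reduced Gröbner basis: {x + \tfrac{4}{7}y + \tfrac{19}{7}, y^{2} + \tfrac{213}{44}y - \tfrac{389}{11}}.

The lex basis is triangular: the last element involves only y. Solving y^{2} + \tfrac{213}{44}y - \tfrac{389}{11} = 0 gives y ∈ {-389/44, 4}; substituting each value into the earlier elements determines the remaining variables.
  y = -389/44: the earlier basis element becomes x - \tfrac{180}{77} = 0, giving x = 180/77 — point (180/77, -389/44).
  y = 4: the earlier basis element becomes x + 5 = 0, giving x = -5 — point (-5, 4).
Substituting each solution back into the original system confirms all equations vanish.

{(180/77, -389/44), (-5, 4)}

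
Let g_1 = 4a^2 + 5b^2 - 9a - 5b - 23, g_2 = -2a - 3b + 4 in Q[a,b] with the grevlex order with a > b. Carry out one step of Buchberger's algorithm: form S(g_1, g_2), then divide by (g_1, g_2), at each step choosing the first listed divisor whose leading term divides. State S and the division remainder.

S(g_1, g_2) = -3/2ab + 5/4b^2 - 1/4a - 5/4b - 23/4; remainder on division = 7/2b^2 - 31/8b - 25/4.

lcm(LM(g_1), LM(g_2)) = a^2.
S = (lcm/LT(g_1))·g_1 − (lcm/LT(g_2))·g_2 = -3/2ab + 5/4b^2 - 1/4a - 5/4b - 23/4.
Reduce S modulo (g_1, g_2) in that order:
  leading term ab: subtract (3/4b)·g_2 from -3/2ab + 5/4b^2 - 1/4a - 5/4b - 23/4 → 7/2b^2 - 1/4a - 17/4b - 23/4
  leading term b^2: no divisor's leading term divides it; move 7/2b^2 to the remainder.
  leading term a: subtract (1/8)·g_2 from -1/4a - 17/4b - 23/4 → -31/8b - 25/4
  leading term b: no divisor's leading term divides it; move -31/8b to the remainder.
  leading term 1: no divisor's leading term divides it; move -25/4 to the remainder.
The remainder 7/2b^2 - 31/8b - 25/4 is nonzero, so it would be added as the next basis element.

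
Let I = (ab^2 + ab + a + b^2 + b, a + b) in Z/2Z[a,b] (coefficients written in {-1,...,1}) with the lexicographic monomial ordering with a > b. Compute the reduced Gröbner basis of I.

f_1 = ab^2 + ab + a + b^2 + b, LT = ab^2.
f_2 = a + b, LT = a.

S(f_1,f_2): lcm = ab^2. S = ab + a + b^3 + b^2 + b.
  reduce S modulo (f_1, f_2):
  remainder b^3 ≠ 0; add g_3 = b^3 to the basis.

The other S-polynomials (S(f_1,g_3), S(f_2,g_3)) all reduce to 0 modulo the current basis, so we have a Gröbner basis.
Inter-reduce: drop elements whose leading term is divisible by another's, tail-reduce, and make monic.

G = {a + b, b^3}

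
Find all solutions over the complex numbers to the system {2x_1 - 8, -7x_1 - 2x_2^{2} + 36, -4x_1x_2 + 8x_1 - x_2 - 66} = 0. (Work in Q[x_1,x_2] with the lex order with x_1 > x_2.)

Compute a lex Gröbner basis by Buchberger's algorithm.
f_1 = 2x_1 - 8, LT = x_1.
f_2 = -7x_1 - 2x_2^{2} + 36, LT = x_1.
f_3 = -4x_1x_2 + 8x_1 - x_2 - 66, LT = x_1x_2.

S(f_1,f_2): lcm = x_1. S = -\tfrac{2}{7}x_2^{2} + \tfrac{8}{7}.
  leading term x_2^{2}: no divisor's leading term divides it; move -\tfrac{2}{7}x_2^{2} to the remainder.
  leading term 1: no divisor's leading term divides it; move \tfrac{8}{7} to the remainder.
  remainder -\tfrac{2}{7}x_2^{2} + \tfrac{8}{7} ≠ 0; add h_4 = -\tfrac{2}{7}x_2^{2} + \tfrac{8}{7} to the basis.

S(f_1,f_3): lcm = x_1x_2. S = 2x_1 - \tfrac{17}{4}x_2 - \tfrac{33}{2}.
  leading term x_1: subtract (1)·f_1 from 2x_1 - \tfrac{17}{4}x_2 - \tfrac{33}{2} → -\tfrac{17}{4}x_2 - \tfrac{17}{2}
  leading term x_2: no divisor's leading term divides it; move -\tfrac{17}{4}x_2 to the remainder.
  leading term 1: no divisor's leading term divides it; move -\tfrac{17}{2} to the remainder.
  remainder -\tfrac{17}{4}x_2 - \tfrac{17}{2} ≠ 0; add h_5 = -\tfrac{17}{4}x_2 - \tfrac{17}{2} to the basis.

The other S-polynomials (S(f_2,f_3), S(f_1,h_4), S(f_2,h_4), S(f_3,h_4), S(f_1,h_5), S(f_2,h_5), S(f_3,h_5), S(h_4,h_5)) all reduce to 0 modulo the current basis, so we have a Gröbner basis.
Inter-reduce: drop elements whose leading term is divisible by another's, tail-reduce, and make monic.
Reduced Gröbner basis: {x_1 - 4, x_2 + 2}.

The lex basis is triangular: the last element involves only x_2. Solving x_2 + 2 = 0 gives x_2 ∈ {-2}; substituting each value into the earlier elements determines the remaining variables.
  x_2 = -2: the earlier basis element becomes x_1 - 4 = 0, giving x_1 = 4 — point (4, -2).

{(4, -2)}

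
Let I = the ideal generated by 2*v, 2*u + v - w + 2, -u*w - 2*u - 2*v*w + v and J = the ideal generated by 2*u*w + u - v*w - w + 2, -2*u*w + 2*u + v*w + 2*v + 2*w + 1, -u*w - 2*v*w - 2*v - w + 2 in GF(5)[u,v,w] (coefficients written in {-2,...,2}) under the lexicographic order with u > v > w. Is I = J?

Two ideals are equal iff their reduced Gröbner bases coincide (the reduced basis is unique for a fixed ordering).
Buchberger on the first generating set:
f_1 = 2*v, LT = v.
f_2 = 2*u + v - w + 2, LT = u.
f_3 = -u*w - 2*u - 2*v*w + v, LT = u*w.

S(f_2,f_3): lcm = u*w. S = -2*u + v*w + v + 2*w**2 + w.
  reduce S modulo (f_1, f_2, f_3):
  remainder 2*w**2 + 2 ≠ 0; add g_4 = 2*w**2 + 2 to the basis.

The other S-polynomials (S(f_1,f_2), S(f_1,f_3), S(f_1,g_4), S(f_2,g_4), S(f_3,g_4)) all reduce to 0 modulo the current basis, so we have a Gröbner basis.
Inter-reduce: drop elements whose leading term is divisible by another's, tail-reduce, and make monic.
Reduced Gröbner basis: {u + 2*w + 1, v, w**2 + 1}.

Buchberger on the second generating set:
h_1 = 2*u*w + u - v*w - w + 2, LT = u*w.
h_2 = -2*u*w + 2*u + v*w + 2*v + 2*w + 1, LT = u*w.
h_3 = -u*w - 2*v*w - 2*v - w + 2, LT = u*w.

S(h_1,h_2): lcm = u*w. S = -u + v - 2*w - 1.
  reduce S modulo (h_1, h_2, h_3):
  remainder -u + v - 2*w - 1 ≠ 0; add k_4 = -u + v - 2*w - 1 to the basis.

S(h_1,h_3): lcm = u*w. S = -2*u - 2*v + w - 2.
  reduce S modulo (h_1, h_2, h_3, k_4):
  remainder v ≠ 0; add k_5 = v to the basis.

S(h_1,k_4): lcm = u*w. S = -2*u - 2*v*w - 2*w**2 + w + 1.
  reduce S modulo (h_1, h_2, h_3, k_4, k_5):
  remainder -2*w**2 - 2 ≠ 0; add k_6 = -2*w**2 - 2 to the basis.

The other S-polynomials (S(h_2,h_3), S(h_2,k_4), S(h_3,k_4), S(h_1,k_5), S(h_2,k_5), S(h_3,k_5), S(k_4,k_5), S(h_1,k_6), S(h_2,k_6), S(h_3,k_6), S(k_4,k_6), S(k_5,k_6)) all reduce to 0 modulo the current basis, so we have a Gröbner basis.
Inter-reduce: drop elements whose leading term is divisible by another's, tail-reduce, and make monic.
Reduced Gröbner basis: {u + 2*w + 1, v, w**2 + 1}.

These coincide, so the ideals are equal.

Yes, the ideals are equal.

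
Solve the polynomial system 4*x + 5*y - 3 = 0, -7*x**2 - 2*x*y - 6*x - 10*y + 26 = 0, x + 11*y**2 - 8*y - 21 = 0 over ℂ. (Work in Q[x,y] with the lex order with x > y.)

{(2, -1)}

Compute a lex Gröbner basis by Buchberger's algorithm.
f_1 = 4*x + 5*y - 3, LT = x.
f_2 = -7*x**2 - 2*x*y - 6*x - 10*y + 26, LT = x**2.
f_3 = x + 11*y**2 - 8*y - 21, LT = x.

S(f_1,f_2): lcm = x**2. S = 27/28*x*y - 45/28*x - 10/7*y + 26/7.
  leading term x*y: subtract (27/112*y)·f_1 from 27/28*x*y - 45/28*x - 10/7*y + 26/7 → -45/28*x - 135/112*y**2 - 79/112*y + 26/7
  leading term x: subtract (-45/112)·f_1 from -45/28*x - 135/112*y**2 - 79/112*y + 26/7 → -135/112*y**2 + 73/56*y + 281/112
  leading term y**2: no divisor's leading term divides it; move -135/112*y**2 to the remainder.
  leading term y: no divisor's leading term divides it; move 73/56*y to the remainder.
  leading term 1: no divisor's leading term divides it; move 281/112 to the remainder.
  remainder -135/112*y**2 + 73/56*y + 281/112 ≠ 0; add h_4 = -135/112*y**2 + 73/56*y + 281/112 to the basis.

S(f_1,f_3): lcm = x. S = -11*y**2 + 37/4*y + 81/4.
  leading term y**2: subtract (1232/135)·h_4 from -11*y**2 + 37/4*y + 81/4 → -1429/540*y - 1429/540
  leading term y: no divisor's leading term divides it; move -1429/540*y to the remainder.
  leading term 1: no divisor's leading term divides it; move -1429/540 to the remainder.
  remainder -1429/540*y - 1429/540 ≠ 0; add h_5 = -1429/540*y - 1429/540 to the basis.

The other S-polynomials (S(f_2,f_3), S(f_1,h_4), S(f_2,h_4), S(f_3,h_4), S(f_1,h_5), S(f_2,h_5), S(f_3,h_5), S(h_4,h_5)) all reduce to 0 modulo the current basis, so we have a Gröbner basis.
Inter-reduce: drop elements whose leading term is divisible by another's, tail-reduce, and make monic.
Reduced Gröbner basis: {x - 2, y + 1}.

Since the basis is lex-ordered, y + 1 is univariate in y. Its roots are {-1}. Back-substituting each root into the other basis elements fixes the other coordinates.
  y = -1: the earlier basis element becomes x - 2 = 0, giving x = 2 — point (2, -1).
Zero-dimensionality of the ideal guarantees finitely many solutions over ℂ.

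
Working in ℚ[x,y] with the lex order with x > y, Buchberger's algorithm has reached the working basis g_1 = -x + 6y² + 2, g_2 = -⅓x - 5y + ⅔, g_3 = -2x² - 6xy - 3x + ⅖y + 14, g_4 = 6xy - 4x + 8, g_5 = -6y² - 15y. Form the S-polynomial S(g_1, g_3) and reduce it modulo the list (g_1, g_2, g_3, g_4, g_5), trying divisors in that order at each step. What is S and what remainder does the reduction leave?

S(g_1, g_3) = -6xy² - 3xy - 7/2x + ⅕y + 7; remainder on division = 5267/10y.

lcm(LM(g_1), LM(g_3)) = x².
S = (lcm/LT(g_1))·g_1 − (lcm/LT(g_3))·g_3 = -6xy² - 3xy - 7/2x + ⅕y + 7.
Reduce S modulo (g_1, g_2, g_3, g_4, g_5) in that order:
  leading term xy²: subtract (6y²)·g_1 from -6xy² - 3xy - 7/2x + ⅕y + 7 → -3xy - 7/2x - 36y⁴ - 12y² + ⅕y + 7
  leading term xy: subtract (3y)·g_1 from -3xy - 7/2x - 36y⁴ - 12y² + ⅕y + 7 → -7/2x - 36y⁴ - 18y³ - 12y² - 29/5y + 7
  leading term x: subtract (7/2)·g_1 from -7/2x - 36y⁴ - 18y³ - 12y² - 29/5y + 7 → -36y⁴ - 18y³ - 33y² - 29/5y
  leading term y⁴: subtract (6y²)·g_5 from -36y⁴ - 18y³ - 33y² - 29/5y → 72y³ - 33y² - 29/5y
  leading term y³: subtract (-12y)·g_5 from 72y³ - 33y² - 29/5y → -213y² - 29/5y
  leading term y²: subtract (71/2)·g_5 from -213y² - 29/5y → 5267/10y
  leading term y: no divisor's leading term divides it; move 5267/10y to the remainder.
The remainder 5267/10y is nonzero, so it would be added as the next basis element.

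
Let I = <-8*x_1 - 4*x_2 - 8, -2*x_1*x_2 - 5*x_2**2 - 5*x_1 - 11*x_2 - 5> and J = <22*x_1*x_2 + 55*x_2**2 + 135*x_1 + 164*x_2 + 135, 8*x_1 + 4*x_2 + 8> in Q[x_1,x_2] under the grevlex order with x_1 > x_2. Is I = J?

No, the ideals differ.

Two ideals are equal iff their reduced Gröbner bases coincide (the reduced basis is unique for a fixed ordering).
Buchberger on the first generating set:
f_1 = -8*x_1 - 4*x_2 - 8, LT = x_1.
f_2 = -2*x_1*x_2 - 5*x_2**2 - 5*x_1 - 11*x_2 - 5, LT = x_1*x_2.

S(f_1,f_2): lcm = x_1*x_2. S = -2*x_2**2 - 5/2*x_1 - 9/2*x_2 - 5/2.
  leading term x_2**2: no divisor's leading term divides it; move -2*x_2**2 to the remainder.
  leading term x_1: subtract (5/16)·f_1 from -5/2*x_1 - 9/2*x_2 - 5/2 → -13/4*x_2
  leading term x_2: no divisor's leading term divides it; move -13/4*x_2 to the remainder.
  remainder -2*x_2**2 - 13/4*x_2 ≠ 0; add g_3 = -2*x_2**2 - 13/4*x_2 to the basis.

The other S-polynomials (S(f_1,g_3), S(f_2,g_3)) all reduce to 0 modulo the current basis, so we have a Gröbner basis.
Inter-reduce: drop elements whose leading term is divisible by another's, tail-reduce, and make monic.
Reduced Gröbner basis: {x_2**2 + 13/8*x_2, x_1 + 1/2*x_2 + 1}.

Buchberger on the second generating set:
h_1 = 22*x_1*x_2 + 55*x_2**2 + 135*x_1 + 164*x_2 + 135, LT = x_1*x_2.
h_2 = 8*x_1 + 4*x_2 + 8, LT = x_1.

S(h_1,h_2): lcm = x_1*x_2. S = 2*x_2**2 + 135/22*x_1 + 71/11*x_2 + 135/22.
  leading term x_2**2: no divisor's leading term divides it; move 2*x_2**2 to the remainder.
  leading term x_1: subtract (135/176)·h_2 from 135/22*x_1 + 71/11*x_2 + 135/22 → 149/44*x_2
  leading term x_2: no divisor's leading term divides it; move 149/44*x_2 to the remainder.
  remainder 2*x_2**2 + 149/44*x_2 ≠ 0; add k_3 = 2*x_2**2 + 149/44*x_2 to the basis.

The other S-polynomials (S(h_1,k_3), S(h_2,k_3)) all reduce to 0 modulo the current basis, so we have a Gröbner basis.
Inter-reduce: drop elements whose leading term is divisible by another's, tail-reduce, and make monic.
Reduced Gröbner basis: {x_2**2 + 149/88*x_2, x_1 + 1/2*x_2 + 1}.

Since the reduced bases disagree, the two ideals are not the same.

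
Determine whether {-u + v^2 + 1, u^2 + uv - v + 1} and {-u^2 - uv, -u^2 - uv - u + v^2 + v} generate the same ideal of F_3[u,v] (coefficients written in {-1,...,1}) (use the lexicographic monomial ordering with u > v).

No, the ideals differ.

Since reduced Gröbner bases are canonical representatives of ideals under a given ordering, it suffices to compute and compare them.
Buchberger on the first generating set:
f_1 = -u + v^2 + 1, LT = u.
f_2 = u^2 + uv - v + 1, LT = u^2.

S(f_1,f_2): lcm = u^2. S = -uv^2 - uv - u + v - 1.
  reduce S modulo (f_1, f_2):
  remainder -v^4 - v^3 + v^2 + 1 ≠ 0; add g_3 = -v^4 - v^3 + v^2 + 1 to the basis.

The other S-polynomials (S(f_1,g_3), S(f_2,g_3)) all reduce to 0 modulo the current basis, so we have a Gröbner basis.
Inter-reduce: drop elements whose leading term is divisible by another's, tail-reduce, and make monic.
Reduced Gröbner basis: {u - v^2 - 1, v^4 + v^3 - v^2 - 1}.

Buchberger on the second generating set:
h_1 = -u^2 - uv, LT = u^2.
h_2 = -u^2 - uv - u + v^2 + v, LT = u^2.

S(h_1,h_2): lcm = u^2. S = -u + v^2 + v.
  reduce S modulo (h_1, h_2):
  remainder -u + v^2 + v ≠ 0; add k_3 = -u + v^2 + v to the basis.

S(h_1,k_3): lcm = u^2. S = uv^2 - uv.
  reduce S modulo (h_1, h_2, k_3):
  remainder v^4 - v^2 ≠ 0; add k_4 = v^4 - v^2 to the basis.

The other S-polynomials (S(h_2,k_3), S(h_1,k_4), S(h_2,k_4), S(k_3,k_4)) all reduce to 0 modulo the current basis, so we have a Gröbner basis.
Inter-reduce: drop elements whose leading term is divisible by another's, tail-reduce, and make monic.
Reduced Gröbner basis: {u - v^2 - v, v^4 - v^2}.

The bases are distinct; the ideals are different.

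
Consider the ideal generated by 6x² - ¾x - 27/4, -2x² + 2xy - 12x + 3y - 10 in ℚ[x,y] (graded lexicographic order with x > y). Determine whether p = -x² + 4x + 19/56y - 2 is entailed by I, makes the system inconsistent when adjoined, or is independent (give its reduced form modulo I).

Adjoining -x² + 4x + 19/56y - 2 makes the ideal the whole ring: the system is inconsistent.

First compute the reduced Gröbner basis of I by Buchberger's algorithm.
f_1 = 6x² - ¾x - 27/4, LT = x².
f_2 = -2x² + 2xy - 12x + 3y - 10, LT = x².

S(f_1,f_2): lcm = x². S = xy - 49/8x + 3/2y - 49/8.
  reduce S modulo (f_1, f_2):
  remainder xy - 49/8x + 3/2y - 49/8 ≠ 0; add h_3 = xy - 49/8x + 3/2y - 49/8 to the basis.

S(f_1,h_3): lcm = x²y. S = 49/8x² - 13/8xy + 49/8x - 9/8y.
  reduce S modulo (f_1, f_2, h_3):
  remainder -49/16x + 21/16y - 49/16 ≠ 0; add h_4 = -49/16x + 21/16y - 49/16 to the basis.

S(h_3,h_4): lcm = xy. S = 3/7y² - 49/8x + ½y - 49/8.
  reduce S modulo (f_1, f_2, h_3, h_4):
  remainder 3/7y² - 17/8y ≠ 0; add h_5 = 3/7y² - 17/8y to the basis.

The other S-polynomials (S(f_2,h_3), S(f_1,h_4), S(f_2,h_4), S(f_1,h_5), S(f_2,h_5), S(h_3,h_5), S(h_4,h_5)) all reduce to 0 modulo the current basis, so we have a Gröbner basis.
Inter-reduce: drop elements whose leading term is divisible by another's, tail-reduce, and make monic.
Reduced Gröbner basis: {y² - 119/24y, x - 3/7y + 1}.
Label its elements g_1 = y² - 119/24y, g_2 = x - 3/7y + 1.

Reduce p = -x² + 4x + 19/56y - 2 modulo G:
  leading term x²: subtract (-x)·g_2 from -x² + 4x + 19/56y - 2 → -3/7xy + 5x + 19/56y - 2
  leading term xy: subtract (-3/7y)·g_2 from -3/7xy + 5x + 19/56y - 2 → -9/49y² + 5x + 43/56y - 2
  leading term y²: subtract (-9/49)·g_1 from -9/49y² + 5x + 43/56y - 2 → 5x - 1/7y - 2
  leading term x: subtract (5)·g_2 from 5x - 1/7y - 2 → 2y - 7
  leading term y: no divisor's leading term divides it; move 2y to the remainder.
  leading term 1: no divisor's leading term divides it; move -7 to the remainder.
  normal form = 2y - 7.
The normal form is nonzero, so p ∉ I. Since p minus its normal form lies in I, I + (p) = I + (r) where r = 2y - 7; decide whether this ideal is the whole ring.
Run Buchberger on G together with r (pairs among the g_i already reduce to 0 since G is a Gröbner basis):
g_1 = y² - 119/24y, LT = y².
g_2 = x - 3/7y + 1, LT = x.
r = 2y - 7, LT = y.

S(g_1,r): lcm = y². S = -35/24y.
  reduce S modulo (g_1, g_2, r):
  remainder -245/48 ≠ 0; add m_4 = -245/48 to the basis.

The other S-polynomials (S(g_1,g_2), S(g_2,r), S(g_1,m_4), S(g_2,m_4), S(r,m_4)) all reduce to 0 modulo the current basis, so we have a Gröbner basis.
Inter-reduce: drop elements whose leading term is divisible by another's, tail-reduce, and make monic.
Reduced Gröbner basis: {1}.
The reduced Gröbner basis of I + (p) is {1}: the ideal is the whole ring, so the enlarged system has no common solution — adjoining p is inconsistent.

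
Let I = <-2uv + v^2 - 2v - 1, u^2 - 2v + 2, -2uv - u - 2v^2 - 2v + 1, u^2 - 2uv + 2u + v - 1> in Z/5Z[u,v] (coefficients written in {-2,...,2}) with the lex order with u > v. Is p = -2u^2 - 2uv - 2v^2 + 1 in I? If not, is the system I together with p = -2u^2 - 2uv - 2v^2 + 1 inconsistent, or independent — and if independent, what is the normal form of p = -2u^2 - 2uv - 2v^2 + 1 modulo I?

-2u^2 - 2uv - 2v^2 + 1 lies in I (it reduces to 0).

First compute the reduced Gröbner basis of I by Buchberger's algorithm.
f_1 = -2uv + v^2 - 2v - 1, LT = uv.
f_2 = u^2 - 2v + 2, LT = u^2.
f_3 = -2uv - u - 2v^2 - 2v + 1, LT = uv.
f_4 = u^2 - 2uv + 2u + v - 1, LT = u^2.

S(f_1,f_2): lcm = u^2v. S = 2uv^2 + uv - 2u + 2v^2 - 2v.
  leading term uv^2: subtract (-v)·f_1 from 2uv^2 + uv - 2u + 2v^2 - 2v → uv - 2u + v^3 + 2v
  leading term uv: subtract (2)·f_1 from uv - 2u + v^3 + 2v → -2u + v^3 - 2v^2 + v + 2
  leading term u: no divisor's leading term divides it; move -2u to the remainder.
  leading term v^3: no divisor's leading term divides it; move v^3 to the remainder.
  leading term v^2: no divisor's leading term divides it; move -2v^2 to the remainder.
  leading term v: no divisor's leading term divides it; move v to the remainder.
  leading term 1: no divisor's leading term divides it; move 2 to the remainder.
  remainder -2u + v^3 - 2v^2 + v + 2 ≠ 0; add h_5 = -2u + v^3 - 2v^2 + v + 2 to the basis.

S(f_1,f_3): lcm = uv. S = 2u + v^2 + 1.
  leading term u: subtract (-1)·h_5 from 2u + v^2 + 1 → v^3 - v^2 + v - 2
  leading term v^3: no divisor's leading term divides it; move v^3 to the remainder.
  leading term v^2: no divisor's leading term divides it; move -v^2 to the remainder.
  leading term v: no divisor's leading term divides it; move v to the remainder.
  leading term 1: no divisor's leading term divides it; move -2 to the remainder.
  remainder v^3 - v^2 + v - 2 ≠ 0; add h_6 = v^3 - v^2 + v - 2 to the basis.

S(f_1,f_4): lcm = u^2v. S = -uv^2 - uv - 2u - v^2 + v.
  leading term uv^2: subtract (-2v)·f_1 from -uv^2 - uv - 2u - v^2 + v → -uv - 2u + 2v^3 - v
  leading term uv: subtract (-2)·f_1 from -uv - 2u + 2v^3 - v → -2u + 2v^3 + 2v^2 - 2
  leading term u: subtract (1)·h_5 from -2u + 2v^3 + 2v^2 - 2 → v^3 - v^2 - v + 1
  leading term v^3: subtract (1)·h_6 from v^3 - v^2 - v + 1 → -2v - 2
  leading term v: no divisor's leading term divides it; move -2v to the remainder.
  leading term 1: no divisor's leading term divides it; move -2 to the remainder.
  remainder -2v - 2 ≠ 0; add h_7 = -2v - 2 to the basis.

The other S-polynomials (S(f_2,f_3), S(f_2,f_4), S(f_3,f_4), S(f_1,h_5), S(f_2,h_5), S(f_3,h_5), S(f_4,h_5), S(f_1,h_6), S(f_2,h_6), S(f_3,h_6), S(f_4,h_6), S(h_5,h_6), S(f_1,h_7), S(f_2,h_7), S(f_3,h_7), S(f_4,h_7), S(h_5,h_7), S(h_6,h_7)) all reduce to 0 modulo the current basis, so we have a Gröbner basis.
Inter-reduce: drop elements whose leading term is divisible by another's, tail-reduce, and make monic.
Reduced Gröbner basis: {u + 1, v + 1}.
Label its elements g_1 = u + 1, g_2 = v + 1.

Reduce p = -2u^2 - 2uv - 2v^2 + 1 modulo G:
  leading term u^2: subtract (-2u)·g_1 from -2u^2 - 2uv - 2v^2 + 1 → -2uv + 2u - 2v^2 + 1
  leading term uv: subtract (-2v)·g_1 from -2uv + 2u - 2v^2 + 1 → 2u - 2v^2 + 2v + 1
  leading term u: subtract (2)·g_1 from 2u - 2v^2 + 2v + 1 → -2v^2 + 2v - 1
  leading term v^2: subtract (-2v)·g_2 from -2v^2 + 2v - 1 → -v - 1
  leading term v: subtract (-1)·g_2 from -v - 1 → 0
  normal form = 0.
Since the normal form is 0, p ∈ I.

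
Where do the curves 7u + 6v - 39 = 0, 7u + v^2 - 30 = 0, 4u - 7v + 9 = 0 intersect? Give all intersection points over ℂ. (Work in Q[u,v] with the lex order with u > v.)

{(3, 3)}

Compute a lex Gröbner basis by Buchberger's algorithm.
f_1 = 7u + 6v - 39, LT = u.
f_2 = 7u + v^2 - 30, LT = u.
f_3 = 4u - 7v + 9, LT = u.

S(f_1,f_2): lcm = u. S = -1/7v^2 + 6/7v - 9/7.
  leading term v^2: no divisor's leading term divides it; move -1/7v^2 to the remainder.
  leading term v: no divisor's leading term divides it; move 6/7v to the remainder.
  leading term 1: no divisor's leading term divides it; move -9/7 to the remainder.
  remainder -1/7v^2 + 6/7v - 9/7 ≠ 0; add h_4 = -1/7v^2 + 6/7v - 9/7 to the basis.

S(f_1,f_3): lcm = u. S = 73/28v - 219/28.
  leading term v: no divisor's leading term divides it; move 73/28v to the remainder.
  leading term 1: no divisor's leading term divides it; move -219/28 to the remainder.
  remainder 73/28v - 219/28 ≠ 0; add h_5 = 73/28v - 219/28 to the basis.

S(f_2,f_3): lcm = u. S = 1/7v^2 + 7/4v - 183/28.
  leading term v^2: subtract (-1)·h_4 from 1/7v^2 + 7/4v - 183/28 → 73/28v - 219/28
  leading term v: subtract (1)·h_5 from 73/28v - 219/28 → 0
  remainder 0.

S(f_1,h_4): leading monomials are coprime, so the S-polynomial reduces to 0 (Buchberger's first criterion).
S(f_2,h_4): leading monomials are coprime, so the S-polynomial reduces to 0 (Buchberger's first criterion).
S(f_3,h_4): leading monomials are coprime, so the S-polynomial reduces to 0 (Buchberger's first criterion).
S(f_1,h_5): leading monomials are coprime, so the S-polynomial reduces to 0 (Buchberger's first criterion).
S(f_2,h_5): leading monomials are coprime, so the S-polynomial reduces to 0 (Buchberger's first criterion).
S(f_3,h_5): leading monomials are coprime, so the S-polynomial reduces to 0 (Buchberger's first criterion).
S(h_4,h_5): lcm = v^2. S = -3v + 9.
  leading term v: subtract (-84/73)·h_5 from -3v + 9 → 0
  remainder 0.

Every S-polynomial of the final basis reduces to 0, so we have a Gröbner basis.
Inter-reduce: drop elements whose leading term is divisible by another's, tail-reduce, and make monic.
Reduced Gröbner basis: {u - 3, v - 3}.

From the last basis element, v - 3 = 0, so v takes values in {3}. Each choice, substituted upward through the basis, yields the corresponding point(s) of the solution set.
  v = 3: the earlier basis element becomes u - 3 = 0, giving u = 3 — point (3, 3).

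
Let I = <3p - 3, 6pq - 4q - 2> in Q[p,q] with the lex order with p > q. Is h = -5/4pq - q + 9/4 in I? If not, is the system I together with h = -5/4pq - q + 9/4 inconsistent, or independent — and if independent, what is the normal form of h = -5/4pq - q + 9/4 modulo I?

First compute the reduced Gröbner basis of I by Buchberger's algorithm.
f_1 = 3p - 3, LT = p.
f_2 = 6pq - 4q - 2, LT = pq.

S(f_1,f_2): lcm = pq. S = -1/3q + 1/3.
  reduce S modulo (f_1, f_2):
  remainder -1/3q + 1/3 ≠ 0; add k_3 = -1/3q + 1/3 to the basis.

The other S-polynomials (S(f_1,k_3), S(f_2,k_3)) all reduce to 0 modulo the current basis, so we have a Gröbner basis.
Inter-reduce: drop elements whose leading term is divisible by another's, tail-reduce, and make monic.
Reduced Gröbner basis: {p - 1, q - 1}.
Label its elements g_1 = p - 1, g_2 = q - 1.

Reduce h = -5/4pq - q + 9/4 modulo G:
  leading term pq: subtract (-5/4q)·g_1 from -5/4pq - q + 9/4 → -9/4q + 9/4
  leading term q: subtract (-9/4)·g_2 from -9/4q + 9/4 → 0
  normal form = 0.
Since the normal form is 0, h ∈ I.

The remainder on division by a Gröbner basis is unique — it is the normal form.

-5/4pq - q + 9/4 lies in I (it reduces to 0).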